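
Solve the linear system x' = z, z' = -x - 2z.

Coefficient matrix A = [[0, 1], [-1, -2]].
Characteristic polynomial det(A - λI) = λ^2 + 2λ + 1 = 0.
Single eigenvalue λ = -1 with algebraic multiplicity 2.
Eigenvector v = (-1,1); generalized eigenvector w with (A-λI)w=v is (0,-1).
General solution: e^(-t)[C_1·v + C_2·(t·v + w)].

x(t) = -C_1e^(-t) - C_2te^(-t), z(t) = C_1e^(-t) + C_2te^(-t) - C_2e^(-t)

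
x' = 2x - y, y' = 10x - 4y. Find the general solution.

Coefficient matrix A = [[2, -1], [10, -4]].
Characteristic polynomial det(A - λI) = λ^2 + 2λ + 2 = 0.
Eigenvalues λ = -1 ± i (complex conjugate pair).
For λ=-1+i: an eigenvector is (-1,-3) - i(0,-1) = (-1, -3 + i).
A real fundamental pair from Re and Im of e^((-1+i)t)v: X_1 = e^(-t)(cos(t)·(-1,-3) + sin(t)·(0,-1)), X_2 = e^(-t)(sin(t)·(-1,-3) - cos(t)·(0,-1)).
General solution: C_1X_1 + C_2X_2.

x(t) = -C_1e^(-t)cos(t) - C_2e^(-t)sin(t), y(t) = -C_1e^(-t)sin(t) - 3C_1e^(-t)cos(t) - 3C_2e^(-t)sin(t) + C_2e^(-t)cos(t)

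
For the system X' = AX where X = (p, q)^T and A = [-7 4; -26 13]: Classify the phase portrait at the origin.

A = [[-7,4],[-26,13]]; det(A-λI) = λ^2 - 6λ + 13.
λ = 3 ± 2i: positive real part.

unstable spiral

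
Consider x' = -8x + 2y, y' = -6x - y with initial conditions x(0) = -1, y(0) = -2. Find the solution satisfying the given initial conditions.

x(t) = -e^(-4t), y(t) = -2e^(-4t)

Coefficient matrix A = [[-8, 2], [-6, -1]].
Characteristic polynomial det(A - λI) = λ^2 + 9λ + 20 = 0.
Eigenvalues λ = -4, -5.
For λ=-4: (A-λI) row 1 is [-4, 2], so an eigenvector is (1, 2).
For λ=-5: (A-λI) row 1 is [-3, 2], so an eigenvector is (2, 3).
General solution: c_1e^(-4t)(1,2) + c_2e^(-5t)(2,3).
Applying x(0)=-1, y(0)=-2 gives c_1=-1, c_2=0.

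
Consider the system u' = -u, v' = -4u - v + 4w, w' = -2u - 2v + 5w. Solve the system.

u(t) = C_3e^(-t), v(t) = C_1e^(3t) + 2C_2e^(t) + 2C_3e^(-t), w(t) = C_1e^(3t) + C_2e^(t) + C_3e^(-t)

Coefficient matrix A = [[-1, 0, 0], [-4, -1, 4], [-2, -2, 5]].
det(A - λI) = 0 gives eigenvalues λ = 3, 1, -1.
For λ=3: eigenvector (0,1,1).
For λ=1: eigenvector (0,2,1).
For λ=-1: eigenvector (1,2,1).
General solution: C_1e^(3t)(0,1,1) + C_2e^(t)(0,2,1) + C_3e^(-t)(1,2,1).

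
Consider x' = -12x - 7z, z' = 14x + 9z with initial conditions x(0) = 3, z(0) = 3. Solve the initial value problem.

x(t) = -6e^(2t) + 9e^(-5t), z(t) = 12e^(2t) - 9e^(-5t)

Coefficient matrix A = [[-12, -7], [14, 9]].
Characteristic polynomial det(A - λI) = λ^2 + 3λ - 10 = 0.
Eigenvalues λ = 2, -5.
For λ=2: (A-λI) row 1 is [-14, -7], so an eigenvector is (1, -2).
For λ=-5: (A-λI) row 1 is [-7, -7], so an eigenvector is (-1, 1).
General solution: c_1e^(2t)(1,-2) + c_2e^(-5t)(-1,1).
Applying x(0)=3, z(0)=3 gives c_1=-6, c_2=-9.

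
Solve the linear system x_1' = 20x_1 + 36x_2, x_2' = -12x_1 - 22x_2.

x_1(t) = 2K_1e^(2t) + 3K_2e^(-4t), x_2(t) = -K_1e^(2t) - 2K_2e^(-4t)

Coefficient matrix A = [[20, 36], [-12, -22]].
Characteristic polynomial det(A - λI) = λ^2 + 2λ - 8 = 0.
Eigenvalues λ = 2, -4.
For λ=2: (A-λI) row 1 is [18, 36], so an eigenvector is (2, -1).
For λ=-4: (A-λI) row 1 is [24, 36], so an eigenvector is (3, -2).
General solution: K_1e^(2t)(2,-1) + K_2e^(-4t)(3,-2).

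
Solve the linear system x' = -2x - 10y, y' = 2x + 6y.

x(t) = C_1e^(2t)sin(2t) + 2C_1e^(2t)cos(2t) + 2C_2e^(2t)sin(2t) - C_2e^(2t)cos(2t), y(t) = -C_1e^(2t)cos(2t) - C_2e^(2t)sin(2t)

Coefficient matrix A = [[-2, -10], [2, 6]].
Characteristic polynomial det(A - λI) = λ^2 - 4λ + 8 = 0.
Eigenvalues λ = 2 ± 2i (complex conjugate pair).
For λ=2+2i: an eigenvector is (2,-1) - i(1,0) = (2 - i, -1).
A real fundamental pair from Re and Im of e^((2+2i)t)v: X_1 = e^(2t)(cos(2t)·(2,-1) + sin(2t)·(1,0)), X_2 = e^(2t)(sin(2t)·(2,-1) - cos(2t)·(1,0)).
General solution: C_1X_1 + C_2X_2.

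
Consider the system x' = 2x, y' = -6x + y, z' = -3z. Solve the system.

Coefficient matrix A = [[2, 0, 0], [-6, 1, 0], [0, 0, -3]].
det(A - λI) = 0 gives eigenvalues λ = -3, 1, 2.
For λ=-3: eigenvector (0,0,1).
For λ=1: eigenvector (0,1,0).
For λ=2: eigenvector (1,-6,0).
General solution: C_1e^(-3t)(0,0,1) + C_2e^(t)(0,1,0) + C_3e^(2t)(1,-6,0).

x(t) = C_3e^(2t), y(t) = C_2e^(t) - 6C_3e^(2t), z(t) = C_1e^(-3t)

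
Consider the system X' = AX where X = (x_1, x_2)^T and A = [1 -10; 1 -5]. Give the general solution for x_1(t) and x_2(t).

x_1(t) = -3C_1e^(-2t)sin(t) - C_1e^(-2t)cos(t) - C_2e^(-2t)sin(t) + 3C_2e^(-2t)cos(t), x_2(t) = -C_1e^(-2t)sin(t) + C_2e^(-2t)cos(t)

Coefficient matrix A = [[1, -10], [1, -5]].
Characteristic polynomial det(A - λI) = λ^2 + 4λ + 5 = 0.
Eigenvalues λ = -2 ± i (complex conjugate pair).
For λ=-2+i: an eigenvector is (-1,0) - i(-3,-1) = (-1 + 3i, 0 + i).
A real fundamental pair from Re and Im of e^((-2+i)t)v: X_1 = e^(-2t)(cos(t)·(-1,0) + sin(t)·(-3,-1)), X_2 = e^(-2t)(sin(t)·(-1,0) - cos(t)·(-3,-1)).
General solution: C_1X_1 + C_2X_2.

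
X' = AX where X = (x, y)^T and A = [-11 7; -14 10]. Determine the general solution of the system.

x(t) = C_1e^(-4t) - C_2e^(3t), y(t) = C_1e^(-4t) - 2C_2e^(3t)

Coefficient matrix A = [[-11, 7], [-14, 10]].
Characteristic polynomial det(A - λI) = λ^2 + λ - 12 = 0.
Eigenvalues λ = -4, 3.
For λ=-4: (A-λI) row 1 is [-7, 7], so an eigenvector is (1, 1).
For λ=3: (A-λI) row 1 is [-14, 7], so an eigenvector is (-1, -2).
General solution: C_1e^(-4t)(1,1) + C_2e^(3t)(-1,-2).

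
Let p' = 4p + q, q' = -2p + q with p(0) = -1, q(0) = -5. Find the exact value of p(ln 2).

A = [[4,1],[-2,1]]; eigenvalues λ = 2, 3.
Eigenvectors: (1,-2) for λ=2, (-1,1) for λ=3.
From the initial condition, c_1 = 6, c_2 = 7.
p(ln 2) = (6)(2^2)(1) + (7)(2^3)(-1) = -32.

-32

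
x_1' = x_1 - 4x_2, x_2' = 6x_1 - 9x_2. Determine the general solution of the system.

Coefficient matrix A = [[1, -4], [6, -9]].
Characteristic polynomial det(A - λI) = λ^2 + 8λ + 15 = 0.
Eigenvalues λ = -3, -5.
For λ=-3: (A-λI) row 1 is [4, -4], so an eigenvector is (-1, -1).
For λ=-5: (A-λI) row 1 is [6, -4], so an eigenvector is (2, 3).
General solution: C_1e^(-3t)(-1,-1) + C_2e^(-5t)(2,3).

x_1(t) = -C_1e^(-3t) + 2C_2e^(-5t), x_2(t) = -C_1e^(-3t) + 3C_2e^(-5t)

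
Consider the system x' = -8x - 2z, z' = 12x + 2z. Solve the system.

Coefficient matrix A = [[-8, -2], [12, 2]].
Characteristic polynomial det(A - λI) = λ^2 + 6λ + 8 = 0.
Eigenvalues λ = -4, -2.
For λ=-4: (A-λI) row 1 is [-4, -2], so an eigenvector is (-1, 2).
For λ=-2: (A-λI) row 1 is [-6, -2], so an eigenvector is (-1, 3).
General solution: C_1e^(-4t)(-1,2) + C_2e^(-2t)(-1,3).

x(t) = -C_1e^(-4t) - C_2e^(-2t), z(t) = 2C_1e^(-4t) + 3C_2e^(-2t)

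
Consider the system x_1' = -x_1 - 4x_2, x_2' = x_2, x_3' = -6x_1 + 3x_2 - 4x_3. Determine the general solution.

Coefficient matrix A = [[-1, -4, 0], [0, 1, 0], [-6, 3, -4]].
det(A - λI) = 0 gives eigenvalues λ = 1, -4, -1.
For λ=1: eigenvector (-2,1,3).
For λ=-4: eigenvector (0,0,-1).
For λ=-1: eigenvector (1,0,-2).
General solution: c_1e^(t)(-2,1,3) + c_2e^(-4t)(0,0,-1) + c_3e^(-t)(1,0,-2).

x_1(t) = -2c_1e^(t) + c_3e^(-t), x_2(t) = c_1e^(t), x_3(t) = 3c_1e^(t) - c_2e^(-4t) - 2c_3e^(-t)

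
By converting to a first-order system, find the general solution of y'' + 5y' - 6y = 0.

y(t) = c_1e^(t) + c_2e^(-6t)

Let x_1 = y, x_2 = y'. Then x_1' = x_2 and x_2' = 6x_1 - 5x_2.
A = [[0,1],[6,-5]]; det(A-λI) = λ^2 + 5λ - 6.
Eigenvalues λ = 1, -6 with eigenvectors (1,1), (1,-6).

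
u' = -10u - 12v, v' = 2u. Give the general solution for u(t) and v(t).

u(t) = 2K_1e^(-4t) - 3K_2e^(-6t), v(t) = -K_1e^(-4t) + K_2e^(-6t)

Coefficient matrix A = [[-10, -12], [2, 0]].
Characteristic polynomial det(A - λI) = λ^2 + 10λ + 24 = 0.
Eigenvalues λ = -4, -6.
For λ=-4: (A-λI) row 1 is [-6, -12], so an eigenvector is (2, -1).
For λ=-6: (A-λI) row 1 is [-4, -12], so an eigenvector is (-3, 1).
General solution: K_1e^(-4t)(2,-1) + K_2e^(-6t)(-3,1).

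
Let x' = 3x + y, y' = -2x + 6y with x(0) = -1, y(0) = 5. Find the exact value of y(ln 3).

A = [[3,1],[-2,6]]; eigenvalues λ = 4, 5.
Eigenvectors: (-1,-1) for λ=4, (1,2) for λ=5.
From the initial condition, c_1 = 7, c_2 = 6.
y(ln 3) = (7)(3^4)(-1) + (6)(3^5)(2) = 2349.

2349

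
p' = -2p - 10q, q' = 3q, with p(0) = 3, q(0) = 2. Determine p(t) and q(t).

p(t) = -4e^(3t) + 7e^(-2t), q(t) = 2e^(3t)

Coefficient matrix A = [[-2, -10], [0, 3]].
Characteristic polynomial det(A - λI) = λ^2 - λ - 6 = 0.
Eigenvalues λ = -2, 3.
For λ=-2: (A-λI) row 1 is [0, -10], so an eigenvector is (1, 0).
For λ=3: (A-λI) row 1 is [-5, -10], so an eigenvector is (2, -1).
General solution: c_1e^(-2t)(1,0) + c_2e^(3t)(2,-1).
Applying p(0)=3, q(0)=2 gives c_1=7, c_2=-2.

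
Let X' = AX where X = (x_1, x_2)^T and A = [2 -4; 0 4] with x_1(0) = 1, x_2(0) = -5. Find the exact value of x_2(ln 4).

-1280

A = [[2,-4],[0,4]]; eigenvalues λ = 2, 4.
Eigenvectors: (1,0) for λ=2, (-2,1) for λ=4.
From the initial condition, c_1 = -9, c_2 = -5.
x_2(ln 4) = (-9)(4^2)(0) + (-5)(4^4)(1) = -1280.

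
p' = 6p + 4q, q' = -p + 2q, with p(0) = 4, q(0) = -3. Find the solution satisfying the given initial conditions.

p(t) = -4te^(4t) + 4e^(4t), q(t) = 2te^(4t) - 3e^(4t)

Coefficient matrix A = [[6, 4], [-1, 2]].
Characteristic polynomial det(A - λI) = λ^2 - 8λ + 16 = 0.
Single eigenvalue λ = 4 with algebraic multiplicity 2.
Eigenvector v = (-2,1); generalized eigenvector w with (A-λI)w=v is (-1,0).
General solution: e^(4t)[C_1·v + C_2·(t·v + w)].
Applying p(0)=4, q(0)=-3 gives C_1=-3, C_2=2.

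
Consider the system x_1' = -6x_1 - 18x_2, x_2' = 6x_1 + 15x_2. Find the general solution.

x_1(t) = 2c_1e^(3t) - 3c_2e^(6t), x_2(t) = -c_1e^(3t) + 2c_2e^(6t)

Coefficient matrix A = [[-6, -18], [6, 15]].
Characteristic polynomial det(A - λI) = λ^2 - 9λ + 18 = 0.
Eigenvalues λ = 3, 6.
For λ=3: (A-λI) row 1 is [-9, -18], so an eigenvector is (2, -1).
For λ=6: (A-λI) row 1 is [-12, -18], so an eigenvector is (-3, 2).
General solution: c_1e^(3t)(2,-1) + c_2e^(6t)(-3,2).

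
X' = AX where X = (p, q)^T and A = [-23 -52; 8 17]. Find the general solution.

Coefficient matrix A = [[-23, -52], [8, 17]].
Characteristic polynomial det(A - λI) = λ^2 + 6λ + 25 = 0.
Eigenvalues λ = -3 ± 4i (complex conjugate pair).
For λ=-3+4i: an eigenvector is (3,-1) - i(-2,1) = (3 + 2i, -1 - i).
A real fundamental pair from Re and Im of e^((-3+4i)t)v: X_1 = e^(-3t)(cos(4t)·(3,-1) + sin(4t)·(-2,1)), X_2 = e^(-3t)(sin(4t)·(3,-1) - cos(4t)·(-2,1)).
General solution: C_1X_1 + C_2X_2.

p(t) = -2C_1e^(-3t)sin(4t) + 3C_1e^(-3t)cos(4t) + 3C_2e^(-3t)sin(4t) + 2C_2e^(-3t)cos(4t), q(t) = C_1e^(-3t)sin(4t) - C_1e^(-3t)cos(4t) - C_2e^(-3t)sin(4t) - C_2e^(-3t)cos(4t)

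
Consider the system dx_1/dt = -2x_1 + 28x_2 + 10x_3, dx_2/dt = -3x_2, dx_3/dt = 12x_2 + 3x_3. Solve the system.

x_1(t) = K_1e^(-2t) - 8K_2e^(-3t) + 2K_3e^(3t), x_2(t) = K_2e^(-3t), x_3(t) = -2K_2e^(-3t) + K_3e^(3t)

Coefficient matrix A = [[-2, 28, 10], [0, -3, 0], [0, 12, 3]].
det(A - λI) = 0 gives eigenvalues λ = -2, -3, 3.
For λ=-2: eigenvector (1,0,0).
For λ=-3: eigenvector (-8,1,-2).
For λ=3: eigenvector (2,0,1).
General solution: K_1e^(-2t)(1,0,0) + K_2e^(-3t)(-8,1,-2) + K_3e^(3t)(2,0,1).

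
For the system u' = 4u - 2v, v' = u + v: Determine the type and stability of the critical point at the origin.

A = [[4,-2],[1,1]]; det(A-λI) = λ^2 - 5λ + 6.
λ = 2, 3: both positive.

unstable node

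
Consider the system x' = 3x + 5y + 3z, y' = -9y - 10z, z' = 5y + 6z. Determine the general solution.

Coefficient matrix A = [[3, 5, 3], [0, -9, -10], [0, 5, 6]].
det(A - λI) = 0 gives eigenvalues λ = 3, 1, -4.
For λ=3: eigenvector (1,0,0).
For λ=1: eigenvector (-1,1,-1).
For λ=-4: eigenvector (-1,2,-1).
General solution: K_1e^(3t)(1,0,0) + K_2e^(t)(-1,1,-1) + K_3e^(-4t)(-1,2,-1).

x(t) = K_1e^(3t) - K_2e^(t) - K_3e^(-4t), y(t) = K_2e^(t) + 2K_3e^(-4t), z(t) = -K_2e^(t) - K_3e^(-4t)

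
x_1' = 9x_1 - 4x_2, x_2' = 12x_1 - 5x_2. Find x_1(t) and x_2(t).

Coefficient matrix A = [[9, -4], [12, -5]].
Characteristic polynomial det(A - λI) = λ^2 - 4λ + 3 = 0.
Eigenvalues λ = 3, 1.
For λ=3: (A-λI) row 1 is [6, -4], so an eigenvector is (-2, -3).
For λ=1: (A-λI) row 1 is [8, -4], so an eigenvector is (1, 2).
General solution: c_1e^(3t)(-2,-3) + c_2e^(t)(1,2).

x_1(t) = -2c_1e^(3t) + c_2e^(t), x_2(t) = -3c_1e^(3t) + 2c_2e^(t)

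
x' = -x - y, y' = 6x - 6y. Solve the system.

x(t) = K_1e^(-3t) - K_2e^(-4t), y(t) = 2K_1e^(-3t) - 3K_2e^(-4t)

Coefficient matrix A = [[-1, -1], [6, -6]].
Characteristic polynomial det(A - λI) = λ^2 + 7λ + 12 = 0.
Eigenvalues λ = -3, -4.
For λ=-3: (A-λI) row 1 is [2, -1], so an eigenvector is (1, 2).
For λ=-4: (A-λI) row 1 is [3, -1], so an eigenvector is (-1, -3).
General solution: K_1e^(-3t)(1,2) + K_2e^(-4t)(-1,-3).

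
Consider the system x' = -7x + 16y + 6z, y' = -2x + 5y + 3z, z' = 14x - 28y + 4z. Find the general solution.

x(t) = 5C_1e^(-3t) + 2C_2e^(t) + 2C_3e^(4t), y(t) = 2C_1e^(-3t) + C_2e^(t) + C_3e^(4t), z(t) = -2C_1e^(-3t) + C_3e^(4t)

Coefficient matrix A = [[-7, 16, 6], [-2, 5, 3], [14, -28, 4]].
det(A - λI) = 0 gives eigenvalues λ = -3, 1, 4.
For λ=-3: eigenvector (5,2,-2).
For λ=1: eigenvector (2,1,0).
For λ=4: eigenvector (2,1,1).
General solution: C_1e^(-3t)(5,2,-2) + C_2e^(t)(2,1,0) + C_3e^(4t)(2,1,1).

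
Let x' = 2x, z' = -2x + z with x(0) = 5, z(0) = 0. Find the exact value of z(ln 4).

A = [[2,0],[-2,1]]; eigenvalues λ = 1, 2.
Eigenvectors: (0,1) for λ=1, (-1,2) for λ=2.
From the initial condition, c_1 = 10, c_2 = -5.
z(ln 4) = (10)(4^1)(1) + (-5)(4^2)(2) = -120.

-120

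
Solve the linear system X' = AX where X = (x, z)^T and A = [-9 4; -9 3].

Coefficient matrix A = [[-9, 4], [-9, 3]].
Characteristic polynomial det(A - λI) = λ^2 + 6λ + 9 = 0.
Single eigenvalue λ = -3 with algebraic multiplicity 2.
Eigenvector v = (2,3); generalized eigenvector w with (A-λI)w=v is (1,2).
General solution: e^(-3t)[c_1·v + c_2·(t·v + w)].

x(t) = 2c_1e^(-3t) + 2c_2te^(-3t) + c_2e^(-3t), z(t) = 3c_1e^(-3t) + 3c_2te^(-3t) + 2c_2e^(-3t)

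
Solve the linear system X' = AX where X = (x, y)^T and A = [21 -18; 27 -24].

x(t) = -C_1e^(3t) - 2C_2e^(-6t), y(t) = -C_1e^(3t) - 3C_2e^(-6t)

Coefficient matrix A = [[21, -18], [27, -24]].
Characteristic polynomial det(A - λI) = λ^2 + 3λ - 18 = 0.
Eigenvalues λ = 3, -6.
For λ=3: (A-λI) row 1 is [18, -18], so an eigenvector is (-1, -1).
For λ=-6: (A-λI) row 1 is [27, -18], so an eigenvector is (-2, -3).
General solution: C_1e^(3t)(-1,-1) + C_2e^(-6t)(-2,-3).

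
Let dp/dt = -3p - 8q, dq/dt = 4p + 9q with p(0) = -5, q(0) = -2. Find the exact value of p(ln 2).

A = [[-3,-8],[4,9]]; eigenvalues λ = 1, 5.
Eigenvectors: (-2,1) for λ=1, (-1,1) for λ=5.
From the initial condition, c_1 = 7, c_2 = -9.
p(ln 2) = (7)(2^1)(-2) + (-9)(2^5)(-1) = 260.

260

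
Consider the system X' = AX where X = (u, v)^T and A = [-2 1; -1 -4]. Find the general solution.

Coefficient matrix A = [[-2, 1], [-1, -4]].
Characteristic polynomial det(A - λI) = λ^2 + 6λ + 9 = 0.
Single eigenvalue λ = -3 with algebraic multiplicity 2.
Eigenvector v = (-1,1); generalized eigenvector w with (A-λI)w=v is (2,-3).
General solution: e^(-3t)[C_1·v + C_2·(t·v + w)].

u(t) = -C_1e^(-3t) - C_2te^(-3t) + 2C_2e^(-3t), v(t) = C_1e^(-3t) + C_2te^(-3t) - 3C_2e^(-3t)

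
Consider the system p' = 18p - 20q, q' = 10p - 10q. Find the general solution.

Coefficient matrix A = [[18, -20], [10, -10]].
Characteristic polynomial det(A - λI) = λ^2 - 8λ + 20 = 0.
Eigenvalues λ = 4 ± 2i (complex conjugate pair).
For λ=4+2i: an eigenvector is (1,1) - i(-3,-2) = (1 + 3i, 1 + 2i).
A real fundamental pair from Re and Im of e^((4+2i)t)v: X_1 = e^(4t)(cos(2t)·(1,1) + sin(2t)·(-3,-2)), X_2 = e^(4t)(sin(2t)·(1,1) - cos(2t)·(-3,-2)).
General solution: K_1X_1 + K_2X_2.

p(t) = -3K_1e^(4t)sin(2t) + K_1e^(4t)cos(2t) + K_2e^(4t)sin(2t) + 3K_2e^(4t)cos(2t), q(t) = -2K_1e^(4t)sin(2t) + K_1e^(4t)cos(2t) + K_2e^(4t)sin(2t) + 2K_2e^(4t)cos(2t)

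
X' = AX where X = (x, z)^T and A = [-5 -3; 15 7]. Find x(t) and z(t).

Coefficient matrix A = [[-5, -3], [15, 7]].
Characteristic polynomial det(A - λI) = λ^2 - 2λ + 10 = 0.
Eigenvalues λ = 1 ± 3i (complex conjugate pair).
For λ=1+3i: an eigenvector is (0,1) - i(-1,2) = (0 + i, 1 - 2i).
A real fundamental pair from Re and Im of e^((1+3i)t)v: X_1 = e^(t)(cos(3t)·(0,1) + sin(3t)·(-1,2)), X_2 = e^(t)(sin(3t)·(0,1) - cos(3t)·(-1,2)).
General solution: C_1X_1 + C_2X_2.

x(t) = -C_1e^(t)sin(3t) + C_2e^(t)cos(3t), z(t) = 2C_1e^(t)sin(3t) + C_1e^(t)cos(3t) + C_2e^(t)sin(3t) - 2C_2e^(t)cos(3t)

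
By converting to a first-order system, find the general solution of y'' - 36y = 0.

Let x_1 = y, x_2 = y'. Then x_1' = x_2 and x_2' = 36x_1.
A = [[0,1],[36,0]]; det(A-λI) = λ^2 - 36.
Eigenvalues λ = -6, 6 with eigenvectors (1,-6), (1,6).

y(t) = c_1e^(-6t) + c_2e^(6t)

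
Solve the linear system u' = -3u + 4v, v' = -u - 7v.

u(t) = -2C_1e^(-5t) - 2C_2te^(-5t) - C_2e^(-5t), v(t) = C_1e^(-5t) + C_2te^(-5t)

Coefficient matrix A = [[-3, 4], [-1, -7]].
Characteristic polynomial det(A - λI) = λ^2 + 10λ + 25 = 0.
Single eigenvalue λ = -5 with algebraic multiplicity 2.
Eigenvector v = (-2,1); generalized eigenvector w with (A-λI)w=v is (-1,0).
General solution: e^(-5t)[C_1·v + C_2·(t·v + w)].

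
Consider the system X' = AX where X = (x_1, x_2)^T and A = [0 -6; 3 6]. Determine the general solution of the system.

Coefficient matrix A = [[0, -6], [3, 6]].
Characteristic polynomial det(A - λI) = λ^2 - 6λ + 18 = 0.
Eigenvalues λ = 3 ± 3i (complex conjugate pair).
For λ=3+3i: an eigenvector is (1,-1) - i(1,0) = (1 - i, -1).
A real fundamental pair from Re and Im of e^((3+3i)t)v: X_1 = e^(3t)(cos(3t)·(1,-1) + sin(3t)·(1,0)), X_2 = e^(3t)(sin(3t)·(1,-1) - cos(3t)·(1,0)).
General solution: c_1X_1 + c_2X_2.

x_1(t) = c_1e^(3t)sin(3t) + c_1e^(3t)cos(3t) + c_2e^(3t)sin(3t) - c_2e^(3t)cos(3t), x_2(t) = -c_1e^(3t)cos(3t) - c_2e^(3t)sin(3t)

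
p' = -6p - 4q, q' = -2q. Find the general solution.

Coefficient matrix A = [[-6, -4], [0, -2]].
Characteristic polynomial det(A - λI) = λ^2 + 8λ + 12 = 0.
Eigenvalues λ = -2, -6.
For λ=-2: (A-λI) row 1 is [-4, -4], so an eigenvector is (-1, 1).
For λ=-6: (A-λI) row 1 is [0, -4], so an eigenvector is (1, 0).
General solution: C_1e^(-2t)(-1,1) + C_2e^(-6t)(1,0).

p(t) = -C_1e^(-2t) + C_2e^(-6t), q(t) = C_1e^(-2t)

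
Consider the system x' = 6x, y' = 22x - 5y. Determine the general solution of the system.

x(t) = c_2e^(6t), y(t) = c_1e^(-5t) + 2c_2e^(6t)

Coefficient matrix A = [[6, 0], [22, -5]].
Characteristic polynomial det(A - λI) = λ^2 - λ - 30 = 0.
Eigenvalues λ = -5, 6.
For λ=-5: (A-λI) row 1 is [11, 0], so an eigenvector is (0, 1).
For λ=6: (A-λI) row 2 is [22, -11], so an eigenvector is (1, 2).
General solution: c_1e^(-5t)(0,1) + c_2e^(6t)(1,2).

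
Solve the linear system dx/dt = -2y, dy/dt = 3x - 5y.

Coefficient matrix A = [[0, -2], [3, -5]].
Characteristic polynomial det(A - λI) = λ^2 + 5λ + 6 = 0.
Eigenvalues λ = -2, -3.
For λ=-2: (A-λI) row 1 is [2, -2], so an eigenvector is (-1, -1).
For λ=-3: (A-λI) row 1 is [3, -2], so an eigenvector is (2, 3).
General solution: C_1e^(-2t)(-1,-1) + C_2e^(-3t)(2,3).

x(t) = -C_1e^(-2t) + 2C_2e^(-3t), y(t) = -C_1e^(-2t) + 3C_2e^(-3t)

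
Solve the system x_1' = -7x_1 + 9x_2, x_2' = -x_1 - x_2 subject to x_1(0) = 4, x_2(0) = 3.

x_1(t) = 15te^(-4t) + 4e^(-4t), x_2(t) = 5te^(-4t) + 3e^(-4t)

Coefficient matrix A = [[-7, 9], [-1, -1]].
Characteristic polynomial det(A - λI) = λ^2 + 8λ + 16 = 0.
Single eigenvalue λ = -4 with algebraic multiplicity 2.
Eigenvector v = (3,1); generalized eigenvector w with (A-λI)w=v is (2,1).
General solution: e^(-4t)[c_1·v + c_2·(t·v + w)].
Applying x_1(0)=4, x_2(0)=3 gives c_1=-2, c_2=5.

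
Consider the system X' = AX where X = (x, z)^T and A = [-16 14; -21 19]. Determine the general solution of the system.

x(t) = 2c_1e^(5t) + c_2e^(-2t), z(t) = 3c_1e^(5t) + c_2e^(-2t)

Coefficient matrix A = [[-16, 14], [-21, 19]].
Characteristic polynomial det(A - λI) = λ^2 - 3λ - 10 = 0.
Eigenvalues λ = 5, -2.
For λ=5: (A-λI) row 1 is [-21, 14], so an eigenvector is (2, 3).
For λ=-2: (A-λI) row 1 is [-14, 14], so an eigenvector is (1, 1).
General solution: c_1e^(5t)(2,3) + c_2e^(-2t)(1,1).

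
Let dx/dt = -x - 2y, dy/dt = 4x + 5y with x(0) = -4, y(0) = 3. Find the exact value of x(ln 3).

12

A = [[-1,-2],[4,5]]; eigenvalues λ = 3, 1.
Eigenvectors: (1,-2) for λ=3, (-1,1) for λ=1.
From the initial condition, c_1 = 1, c_2 = 5.
x(ln 3) = (1)(3^3)(1) + (5)(3^1)(-1) = 12.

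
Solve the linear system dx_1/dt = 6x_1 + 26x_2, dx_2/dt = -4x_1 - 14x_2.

x_1(t) = 3K_1e^(-4t)sin(2t) - 2K_1e^(-4t)cos(2t) - 2K_2e^(-4t)sin(2t) - 3K_2e^(-4t)cos(2t), x_2(t) = -K_1e^(-4t)sin(2t) + K_1e^(-4t)cos(2t) + K_2e^(-4t)sin(2t) + K_2e^(-4t)cos(2t)

Coefficient matrix A = [[6, 26], [-4, -14]].
Characteristic polynomial det(A - λI) = λ^2 + 8λ + 20 = 0.
Eigenvalues λ = -4 ± 2i (complex conjugate pair).
For λ=-4+2i: an eigenvector is (-2,1) - i(3,-1) = (-2 - 3i, 1 + i).
A real fundamental pair from Re and Im of e^((-4+2i)t)v: X_1 = e^(-4t)(cos(2t)·(-2,1) + sin(2t)·(3,-1)), X_2 = e^(-4t)(sin(2t)·(-2,1) - cos(2t)·(3,-1)).
General solution: K_1X_1 + K_2X_2.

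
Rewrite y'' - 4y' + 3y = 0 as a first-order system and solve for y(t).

Let x_1 = y, x_2 = y'. Then x_1' = x_2 and x_2' = -3x_1 + 4x_2.
A = [[0,1],[-3,4]]; det(A-λI) = λ^2 - 4λ + 3.
Eigenvalues λ = 1, 3 with eigenvectors (1,1), (1,3).

y(t) = C_1e^(t) + C_2e^(3t)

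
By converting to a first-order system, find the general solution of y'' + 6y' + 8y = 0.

y(t) = c_1e^(-4t) + c_2e^(-2t)

Let x_1 = y, x_2 = y'. Then x_1' = x_2 and x_2' = -8x_1 - 6x_2.
A = [[0,1],[-8,-6]]; det(A-λI) = λ^2 + 6λ + 8.
Eigenvalues λ = -4, -2 with eigenvectors (1,-4), (1,-2).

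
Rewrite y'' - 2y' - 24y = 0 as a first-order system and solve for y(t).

Let x_1 = y, x_2 = y'. Then x_1' = x_2 and x_2' = 24x_1 + 2x_2.
A = [[0,1],[24,2]]; det(A-λI) = λ^2 - 2λ - 24.
Eigenvalues λ = 6, -4 with eigenvectors (1,6), (1,-4).

y(t) = K_1e^(6t) + K_2e^(-4t)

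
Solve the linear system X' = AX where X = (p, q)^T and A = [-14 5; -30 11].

Coefficient matrix A = [[-14, 5], [-30, 11]].
Characteristic polynomial det(A - λI) = λ^2 + 3λ - 4 = 0.
Eigenvalues λ = 1, -4.
For λ=1: (A-λI) row 1 is [-15, 5], so an eigenvector is (-1, -3).
For λ=-4: (A-λI) row 1 is [-10, 5], so an eigenvector is (1, 2).
General solution: C_1e^(t)(-1,-3) + C_2e^(-4t)(1,2).

p(t) = -C_1e^(t) + C_2e^(-4t), q(t) = -3C_1e^(t) + 2C_2e^(-4t)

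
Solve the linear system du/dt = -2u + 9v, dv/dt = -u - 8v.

Coefficient matrix A = [[-2, 9], [-1, -8]].
Characteristic polynomial det(A - λI) = λ^2 + 10λ + 25 = 0.
Single eigenvalue λ = -5 with algebraic multiplicity 2.
Eigenvector v = (3,-1); generalized eigenvector w with (A-λI)w=v is (-2,1).
General solution: e^(-5t)[C_1·v + C_2·(t·v + w)].

u(t) = 3C_1e^(-5t) + 3C_2te^(-5t) - 2C_2e^(-5t), v(t) = -C_1e^(-5t) - C_2te^(-5t) + C_2e^(-5t)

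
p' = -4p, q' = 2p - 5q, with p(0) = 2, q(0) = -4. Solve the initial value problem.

p(t) = 2e^(-4t), q(t) = 4e^(-4t) - 8e^(-5t)

Coefficient matrix A = [[-4, 0], [2, -5]].
Characteristic polynomial det(A - λI) = λ^2 + 9λ + 20 = 0.
Eigenvalues λ = -5, -4.
For λ=-5: (A-λI) row 1 is [1, 0], so an eigenvector is (0, 1).
For λ=-4: (A-λI) row 2 is [2, -1], so an eigenvector is (1, 2).
General solution: K_1e^(-5t)(0,1) + K_2e^(-4t)(1,2).
Applying p(0)=2, q(0)=-4 gives K_1=-8, K_2=2.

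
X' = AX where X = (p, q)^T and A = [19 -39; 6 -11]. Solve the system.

p(t) = -3C_1e^(4t)sin(3t) + 2C_1e^(4t)cos(3t) + 2C_2e^(4t)sin(3t) + 3C_2e^(4t)cos(3t), q(t) = -C_1e^(4t)sin(3t) + C_1e^(4t)cos(3t) + C_2e^(4t)sin(3t) + C_2e^(4t)cos(3t)

Coefficient matrix A = [[19, -39], [6, -11]].
Characteristic polynomial det(A - λI) = λ^2 - 8λ + 25 = 0.
Eigenvalues λ = 4 ± 3i (complex conjugate pair).
For λ=4+3i: an eigenvector is (2,1) - i(-3,-1) = (2 + 3i, 1 + i).
A real fundamental pair from Re and Im of e^((4+3i)t)v: X_1 = e^(4t)(cos(3t)·(2,1) + sin(3t)·(-3,-1)), X_2 = e^(4t)(sin(3t)·(2,1) - cos(3t)·(-3,-1)).
General solution: C_1X_1 + C_2X_2.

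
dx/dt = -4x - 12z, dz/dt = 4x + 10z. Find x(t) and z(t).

Coefficient matrix A = [[-4, -12], [4, 10]].
Characteristic polynomial det(A - λI) = λ^2 - 6λ + 8 = 0.
Eigenvalues λ = 2, 4.
For λ=2: (A-λI) row 1 is [-6, -12], so an eigenvector is (-2, 1).
For λ=4: (A-λI) row 1 is [-8, -12], so an eigenvector is (-3, 2).
General solution: c_1e^(2t)(-2,1) + c_2e^(4t)(-3,2).

x(t) = -2c_1e^(2t) - 3c_2e^(4t), z(t) = c_1e^(2t) + 2c_2e^(4t)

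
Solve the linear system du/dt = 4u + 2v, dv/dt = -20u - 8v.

u(t) = -c_1e^(-2t)sin(2t) + c_2e^(-2t)cos(2t), v(t) = 3c_1e^(-2t)sin(2t) - c_1e^(-2t)cos(2t) - c_2e^(-2t)sin(2t) - 3c_2e^(-2t)cos(2t)

Coefficient matrix A = [[4, 2], [-20, -8]].
Characteristic polynomial det(A - λI) = λ^2 + 4λ + 8 = 0.
Eigenvalues λ = -2 ± 2i (complex conjugate pair).
For λ=-2+2i: an eigenvector is (0,-1) - i(-1,3) = (0 + i, -1 - 3i).
A real fundamental pair from Re and Im of e^((-2+2i)t)v: X_1 = e^(-2t)(cos(2t)·(0,-1) + sin(2t)·(-1,3)), X_2 = e^(-2t)(sin(2t)·(0,-1) - cos(2t)·(-1,3)).
General solution: c_1X_1 + c_2X_2.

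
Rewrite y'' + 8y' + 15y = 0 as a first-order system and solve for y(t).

Let x_1 = y, x_2 = y'. Then x_1' = x_2 and x_2' = -15x_1 - 8x_2.
A = [[0,1],[-15,-8]]; det(A-λI) = λ^2 + 8λ + 15.
Eigenvalues λ = -5, -3 with eigenvectors (1,-5), (1,-3).

y(t) = c_1e^(-5t) + c_2e^(-3t)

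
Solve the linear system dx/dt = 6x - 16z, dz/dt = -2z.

Coefficient matrix A = [[6, -16], [0, -2]].
Characteristic polynomial det(A - λI) = λ^2 - 4λ - 12 = 0.
Eigenvalues λ = 6, -2.
For λ=6: (A-λI) row 1 is [0, -16], so an eigenvector is (-1, 0).
For λ=-2: (A-λI) row 1 is [8, -16], so an eigenvector is (-2, -1).
General solution: c_1e^(6t)(-1,0) + c_2e^(-2t)(-2,-1).

x(t) = -c_1e^(6t) - 2c_2e^(-2t), z(t) = -c_2e^(-2t)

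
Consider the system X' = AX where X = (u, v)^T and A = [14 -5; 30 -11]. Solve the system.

Coefficient matrix A = [[14, -5], [30, -11]].
Characteristic polynomial det(A - λI) = λ^2 - 3λ - 4 = 0.
Eigenvalues λ = 4, -1.
For λ=4: (A-λI) row 1 is [10, -5], so an eigenvector is (1, 2).
For λ=-1: (A-λI) row 1 is [15, -5], so an eigenvector is (-1, -3).
General solution: c_1e^(4t)(1,2) + c_2e^(-t)(-1,-3).

u(t) = c_1e^(4t) - c_2e^(-t), v(t) = 2c_1e^(4t) - 3c_2e^(-t)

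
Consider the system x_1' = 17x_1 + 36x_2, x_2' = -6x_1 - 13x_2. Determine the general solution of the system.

x_1(t) = -2K_1e^(-t) - 3K_2e^(5t), x_2(t) = K_1e^(-t) + K_2e^(5t)

Coefficient matrix A = [[17, 36], [-6, -13]].
Characteristic polynomial det(A - λI) = λ^2 - 4λ - 5 = 0.
Eigenvalues λ = -1, 5.
For λ=-1: (A-λI) row 1 is [18, 36], so an eigenvector is (-2, 1).
For λ=5: (A-λI) row 1 is [12, 36], so an eigenvector is (-3, 1).
General solution: K_1e^(-t)(-2,1) + K_2e^(5t)(-3,1).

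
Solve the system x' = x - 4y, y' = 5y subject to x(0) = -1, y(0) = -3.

Coefficient matrix A = [[1, -4], [0, 5]].
Characteristic polynomial det(A - λI) = λ^2 - 6λ + 5 = 0.
Eigenvalues λ = 1, 5.
For λ=1: (A-λI) row 1 is [0, -4], so an eigenvector is (-1, 0).
For λ=5: (A-λI) row 1 is [-4, -4], so an eigenvector is (-1, 1).
General solution: K_1e^(t)(-1,0) + K_2e^(5t)(-1,1).
Applying x(0)=-1, y(0)=-3 gives K_1=4, K_2=-3.

x(t) = 3e^(5t) - 4e^(t), y(t) = -3e^(5t)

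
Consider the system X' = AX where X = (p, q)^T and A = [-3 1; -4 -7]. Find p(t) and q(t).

p(t) = K_1e^(-5t) + K_2te^(-5t) + 2K_2e^(-5t), q(t) = -2K_1e^(-5t) - 2K_2te^(-5t) - 3K_2e^(-5t)

Coefficient matrix A = [[-3, 1], [-4, -7]].
Characteristic polynomial det(A - λI) = λ^2 + 10λ + 25 = 0.
Single eigenvalue λ = -5 with algebraic multiplicity 2.
Eigenvector v = (1,-2); generalized eigenvector w with (A-λI)w=v is (2,-3).
General solution: e^(-5t)[K_1·v + K_2·(t·v + w)].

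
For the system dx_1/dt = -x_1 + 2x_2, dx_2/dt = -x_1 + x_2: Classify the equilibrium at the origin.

center

A = [[-1,2],[-1,1]]; det(A-λI) = λ^2 + 1.
λ = 0 ± i: zero real part.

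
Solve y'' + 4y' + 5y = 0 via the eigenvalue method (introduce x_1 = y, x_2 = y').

y(t) = C_1e^(-2t)cos(t) + C_2e^(-2t)sin(t)

Let x_1 = y, x_2 = y'. Then x_1' = x_2 and x_2' = -5x_1 - 4x_2.
A = [[0,1],[-5,-4]]; det(A-λI) = λ^2 + 4λ + 5.
Eigenvalues λ = -2 ± i.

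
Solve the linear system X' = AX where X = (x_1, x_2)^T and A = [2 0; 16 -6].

x_1(t) = -C_1e^(2t), x_2(t) = -2C_1e^(2t) + C_2e^(-6t)

Coefficient matrix A = [[2, 0], [16, -6]].
Characteristic polynomial det(A - λI) = λ^2 + 4λ - 12 = 0.
Eigenvalues λ = 2, -6.
For λ=2: (A-λI) row 2 is [16, -8], so an eigenvector is (-1, -2).
For λ=-6: (A-λI) row 1 is [8, 0], so an eigenvector is (0, 1).
General solution: C_1e^(2t)(-1,-2) + C_2e^(-6t)(0,1).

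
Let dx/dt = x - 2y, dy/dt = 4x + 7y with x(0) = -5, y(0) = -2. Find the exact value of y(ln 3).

-3078

A = [[1,-2],[4,7]]; eigenvalues λ = 3, 5.
Eigenvectors: (1,-1) for λ=3, (-1,2) for λ=5.
From the initial condition, c_1 = -12, c_2 = -7.
y(ln 3) = (-12)(3^3)(-1) + (-7)(3^5)(2) = -3078.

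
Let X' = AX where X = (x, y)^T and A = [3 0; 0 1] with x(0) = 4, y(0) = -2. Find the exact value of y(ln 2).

A = [[3,0],[0,1]]; eigenvalues λ = 1, 3.
Eigenvectors: (0,1) for λ=1, (-1,0) for λ=3.
From the initial condition, c_1 = -2, c_2 = -4.
y(ln 2) = (-2)(2^1)(1) + (-4)(2^3)(0) = -4.

-4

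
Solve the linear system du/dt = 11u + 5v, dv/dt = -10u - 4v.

u(t) = K_1e^(6t) + K_2e^(t), v(t) = -K_1e^(6t) - 2K_2e^(t)

Coefficient matrix A = [[11, 5], [-10, -4]].
Characteristic polynomial det(A - λI) = λ^2 - 7λ + 6 = 0.
Eigenvalues λ = 6, 1.
For λ=6: (A-λI) row 1 is [5, 5], so an eigenvector is (1, -1).
For λ=1: (A-λI) row 1 is [10, 5], so an eigenvector is (1, -2).
General solution: K_1e^(6t)(1,-1) + K_2e^(t)(1,-2).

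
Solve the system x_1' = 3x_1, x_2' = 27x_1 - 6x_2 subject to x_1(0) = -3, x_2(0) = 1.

x_1(t) = -3e^(3t), x_2(t) = -9e^(3t) + 10e^(-6t)

Coefficient matrix A = [[3, 0], [27, -6]].
Characteristic polynomial det(A - λI) = λ^2 + 3λ - 18 = 0.
Eigenvalues λ = 3, -6.
For λ=3: (A-λI) row 2 is [27, -9], so an eigenvector is (-1, -3).
For λ=-6: (A-λI) row 1 is [9, 0], so an eigenvector is (0, 1).
General solution: c_1e^(3t)(-1,-3) + c_2e^(-6t)(0,1).
Applying x_1(0)=-3, x_2(0)=1 gives c_1=3, c_2=10.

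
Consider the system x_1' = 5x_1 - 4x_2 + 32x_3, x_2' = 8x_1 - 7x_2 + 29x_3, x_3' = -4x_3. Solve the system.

x_1(t) = -4C_1e^(-4t) + C_2e^(t) - C_3e^(-3t), x_2(t) = -C_1e^(-4t) + C_2e^(t) - 2C_3e^(-3t), x_3(t) = C_1e^(-4t)

Coefficient matrix A = [[5, -4, 32], [8, -7, 29], [0, 0, -4]].
det(A - λI) = 0 gives eigenvalues λ = -4, 1, -3.
For λ=-4: eigenvector (-4,-1,1).
For λ=1: eigenvector (1,1,0).
For λ=-3: eigenvector (-1,-2,0).
General solution: C_1e^(-4t)(-4,-1,1) + C_2e^(t)(1,1,0) + C_3e^(-3t)(-1,-2,0).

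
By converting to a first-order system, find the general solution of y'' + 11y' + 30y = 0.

Let x_1 = y, x_2 = y'. Then x_1' = x_2 and x_2' = -30x_1 - 11x_2.
A = [[0,1],[-30,-11]]; det(A-λI) = λ^2 + 11λ + 30.
Eigenvalues λ = -6, -5 with eigenvectors (1,-6), (1,-5).

y(t) = C_1e^(-6t) + C_2e^(-5t)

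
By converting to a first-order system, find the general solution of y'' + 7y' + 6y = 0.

y(t) = C_1e^(-t) + C_2e^(-6t)

Let x_1 = y, x_2 = y'. Then x_1' = x_2 and x_2' = -6x_1 - 7x_2.
A = [[0,1],[-6,-7]]; det(A-λI) = λ^2 + 7λ + 6.
Eigenvalues λ = -1, -6 with eigenvectors (1,-1), (1,-6).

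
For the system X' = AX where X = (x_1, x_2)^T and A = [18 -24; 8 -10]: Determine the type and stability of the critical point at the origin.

unstable node

A = [[18,-24],[8,-10]]; det(A-λI) = λ^2 - 8λ + 12.
λ = 6, 2: both positive.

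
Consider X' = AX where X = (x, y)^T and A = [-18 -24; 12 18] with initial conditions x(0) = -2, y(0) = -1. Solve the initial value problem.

Coefficient matrix A = [[-18, -24], [12, 18]].
Characteristic polynomial det(A - λI) = λ^2 - 36 = 0.
Eigenvalues λ = 6, -6.
For λ=6: (A-λI) row 1 is [-24, -24], so an eigenvector is (1, -1).
For λ=-6: (A-λI) row 1 is [-12, -24], so an eigenvector is (2, -1).
General solution: c_1e^(6t)(1,-1) + c_2e^(-6t)(2,-1).
Applying x(0)=-2, y(0)=-1 gives c_1=4, c_2=-3.

x(t) = 4e^(6t) - 6e^(-6t), y(t) = -4e^(6t) + 3e^(-6t)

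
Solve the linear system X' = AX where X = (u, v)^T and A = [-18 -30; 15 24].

Coefficient matrix A = [[-18, -30], [15, 24]].
Characteristic polynomial det(A - λI) = λ^2 - 6λ + 18 = 0.
Eigenvalues λ = 3 ± 3i (complex conjugate pair).
For λ=3+3i: an eigenvector is (1,-1) - i(3,-2) = (1 - 3i, -1 + 2i).
A real fundamental pair from Re and Im of e^((3+3i)t)v: X_1 = e^(3t)(cos(3t)·(1,-1) + sin(3t)·(3,-2)), X_2 = e^(3t)(sin(3t)·(1,-1) - cos(3t)·(3,-2)).
General solution: K_1X_1 + K_2X_2.

u(t) = 3K_1e^(3t)sin(3t) + K_1e^(3t)cos(3t) + K_2e^(3t)sin(3t) - 3K_2e^(3t)cos(3t), v(t) = -2K_1e^(3t)sin(3t) - K_1e^(3t)cos(3t) - K_2e^(3t)sin(3t) + 2K_2e^(3t)cos(3t)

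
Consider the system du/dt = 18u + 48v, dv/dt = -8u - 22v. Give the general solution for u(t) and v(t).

Coefficient matrix A = [[18, 48], [-8, -22]].
Characteristic polynomial det(A - λI) = λ^2 + 4λ - 12 = 0.
Eigenvalues λ = -6, 2.
For λ=-6: (A-λI) row 1 is [24, 48], so an eigenvector is (-2, 1).
For λ=2: (A-λI) row 1 is [16, 48], so an eigenvector is (-3, 1).
General solution: c_1e^(-6t)(-2,1) + c_2e^(2t)(-3,1).

u(t) = -2c_1e^(-6t) - 3c_2e^(2t), v(t) = c_1e^(-6t) + c_2e^(2t)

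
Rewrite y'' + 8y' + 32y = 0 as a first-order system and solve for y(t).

y(t) = K_1e^(-4t)cos(4t) + K_2e^(-4t)sin(4t)

Let x_1 = y, x_2 = y'. Then x_1' = x_2 and x_2' = -32x_1 - 8x_2.
A = [[0,1],[-32,-8]]; det(A-λI) = λ^2 + 8λ + 32.
Eigenvalues λ = -4 ± 4i.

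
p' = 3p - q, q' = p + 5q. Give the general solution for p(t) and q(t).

Coefficient matrix A = [[3, -1], [1, 5]].
Characteristic polynomial det(A - λI) = λ^2 - 8λ + 16 = 0.
Single eigenvalue λ = 4 with algebraic multiplicity 2.
Eigenvector v = (-1,1); generalized eigenvector w with (A-λI)w=v is (2,-1).
General solution: e^(4t)[K_1·v + K_2·(t·v + w)].

p(t) = -K_1e^(4t) - K_2te^(4t) + 2K_2e^(4t), q(t) = K_1e^(4t) + K_2te^(4t) - K_2e^(4t)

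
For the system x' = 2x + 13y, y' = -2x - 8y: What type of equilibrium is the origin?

A = [[2,13],[-2,-8]]; det(A-λI) = λ^2 + 6λ + 10.
λ = -3 ± i: negative real part.

stable spiral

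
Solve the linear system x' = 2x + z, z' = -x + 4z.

x(t) = C_1e^(3t) + C_2te^(3t) - 3C_2e^(3t), z(t) = C_1e^(3t) + C_2te^(3t) - 2C_2e^(3t)

Coefficient matrix A = [[2, 1], [-1, 4]].
Characteristic polynomial det(A - λI) = λ^2 - 6λ + 9 = 0.
Single eigenvalue λ = 3 with algebraic multiplicity 2.
Eigenvector v = (1,1); generalized eigenvector w with (A-λI)w=v is (-3,-2).
General solution: e^(3t)[C_1·v + C_2·(t·v + w)].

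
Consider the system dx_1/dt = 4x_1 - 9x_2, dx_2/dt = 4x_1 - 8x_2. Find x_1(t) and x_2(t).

x_1(t) = -3C_1e^(-2t) - 3C_2te^(-2t) - 2C_2e^(-2t), x_2(t) = -2C_1e^(-2t) - 2C_2te^(-2t) - C_2e^(-2t)

Coefficient matrix A = [[4, -9], [4, -8]].
Characteristic polynomial det(A - λI) = λ^2 + 4λ + 4 = 0.
Single eigenvalue λ = -2 with algebraic multiplicity 2.
Eigenvector v = (-3,-2); generalized eigenvector w with (A-λI)w=v is (-2,-1).
General solution: e^(-2t)[C_1·v + C_2·(t·v + w)].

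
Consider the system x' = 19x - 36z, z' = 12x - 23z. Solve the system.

x(t) = 2K_1e^(t) - 3K_2e^(-5t), z(t) = K_1e^(t) - 2K_2e^(-5t)

Coefficient matrix A = [[19, -36], [12, -23]].
Characteristic polynomial det(A - λI) = λ^2 + 4λ - 5 = 0.
Eigenvalues λ = 1, -5.
For λ=1: (A-λI) row 1 is [18, -36], so an eigenvector is (2, 1).
For λ=-5: (A-λI) row 1 is [24, -36], so an eigenvector is (-3, -2).
General solution: K_1e^(t)(2,1) + K_2e^(-5t)(-3,-2).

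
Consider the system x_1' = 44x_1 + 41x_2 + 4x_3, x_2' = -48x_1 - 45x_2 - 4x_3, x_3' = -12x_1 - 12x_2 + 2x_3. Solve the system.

Coefficient matrix A = [[44, 41, 4], [-48, -45, -4], [-12, -12, 2]].
det(A - λI) = 0 gives eigenvalues λ = -4, 2, 3.
For λ=-4: eigenvector (-7,8,2).
For λ=2: eigenvector (-4,4,1).
For λ=3: eigenvector (-1,1,0).
General solution: c_1e^(-4t)(-7,8,2) + c_2e^(2t)(-4,4,1) + c_3e^(3t)(-1,1,0).

x_1(t) = -7c_1e^(-4t) - 4c_2e^(2t) - c_3e^(3t), x_2(t) = 8c_1e^(-4t) + 4c_2e^(2t) + c_3e^(3t), x_3(t) = 2c_1e^(-4t) + c_2e^(2t)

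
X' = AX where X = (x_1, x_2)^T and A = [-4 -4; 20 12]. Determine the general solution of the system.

Coefficient matrix A = [[-4, -4], [20, 12]].
Characteristic polynomial det(A - λI) = λ^2 - 8λ + 32 = 0.
Eigenvalues λ = 4 ± 4i (complex conjugate pair).
For λ=4+4i: an eigenvector is (1,-2) - i(0,1) = (1, -2 - i).
A real fundamental pair from Re and Im of e^((4+4i)t)v: X_1 = e^(4t)(cos(4t)·(1,-2) + sin(4t)·(0,1)), X_2 = e^(4t)(sin(4t)·(1,-2) - cos(4t)·(0,1)).
General solution: c_1X_1 + c_2X_2.

x_1(t) = c_1e^(4t)cos(4t) + c_2e^(4t)sin(4t), x_2(t) = c_1e^(4t)sin(4t) - 2c_1e^(4t)cos(4t) - 2c_2e^(4t)sin(4t) - c_2e^(4t)cos(4t)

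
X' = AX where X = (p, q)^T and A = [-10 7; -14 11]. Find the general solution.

Coefficient matrix A = [[-10, 7], [-14, 11]].
Characteristic polynomial det(A - λI) = λ^2 - λ - 12 = 0.
Eigenvalues λ = 4, -3.
For λ=4: (A-λI) row 1 is [-14, 7], so an eigenvector is (1, 2).
For λ=-3: (A-λI) row 1 is [-7, 7], so an eigenvector is (1, 1).
General solution: C_1e^(4t)(1,2) + C_2e^(-3t)(1,1).

p(t) = C_1e^(4t) + C_2e^(-3t), q(t) = 2C_1e^(4t) + C_2e^(-3t)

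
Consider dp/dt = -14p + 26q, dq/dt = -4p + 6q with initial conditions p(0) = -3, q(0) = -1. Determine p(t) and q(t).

Coefficient matrix A = [[-14, 26], [-4, 6]].
Characteristic polynomial det(A - λI) = λ^2 + 8λ + 20 = 0.
Eigenvalues λ = -4 ± 2i (complex conjugate pair).
For λ=-4+2i: an eigenvector is (3,1) - i(-2,-1) = (3 + 2i, 1 + i).
A real fundamental pair from Re and Im of e^((-4+2i)t)v: X_1 = e^(-4t)(cos(2t)·(3,1) + sin(2t)·(-2,-1)), X_2 = e^(-4t)(sin(2t)·(3,1) - cos(2t)·(-2,-1)).
General solution: c_1X_1 + c_2X_2.
Applying p(0)=-3, q(0)=-1 gives c_1=-1, c_2=0.

p(t) = 2e^(-4t)sin(2t) - 3e^(-4t)cos(2t), q(t) = e^(-4t)sin(2t) - e^(-4t)cos(2t)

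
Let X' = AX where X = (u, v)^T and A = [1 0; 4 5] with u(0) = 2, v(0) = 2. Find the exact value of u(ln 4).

A = [[1,0],[4,5]]; eigenvalues λ = 1, 5.
Eigenvectors: (-1,1) for λ=1, (0,-1) for λ=5.
From the initial condition, c_1 = -2, c_2 = -4.
u(ln 4) = (-2)(4^1)(-1) + (-4)(4^5)(0) = 8.

8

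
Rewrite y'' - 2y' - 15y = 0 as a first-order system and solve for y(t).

y(t) = c_1e^(-3t) + c_2e^(5t)

Let x_1 = y, x_2 = y'. Then x_1' = x_2 and x_2' = 15x_1 + 2x_2.
A = [[0,1],[15,2]]; det(A-λI) = λ^2 - 2λ - 15.
Eigenvalues λ = -3, 5 with eigenvectors (1,-3), (1,5).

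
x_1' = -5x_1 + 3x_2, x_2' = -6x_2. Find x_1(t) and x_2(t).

x_1(t) = -3C_1e^(-6t) - C_2e^(-5t), x_2(t) = C_1e^(-6t)

Coefficient matrix A = [[-5, 3], [0, -6]].
Characteristic polynomial det(A - λI) = λ^2 + 11λ + 30 = 0.
Eigenvalues λ = -6, -5.
For λ=-6: (A-λI) row 1 is [1, 3], so an eigenvector is (-3, 1).
For λ=-5: (A-λI) row 1 is [0, 3], so an eigenvector is (-1, 0).
General solution: C_1e^(-6t)(-3,1) + C_2e^(-5t)(-1,0).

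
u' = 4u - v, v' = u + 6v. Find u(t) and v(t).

Coefficient matrix A = [[4, -1], [1, 6]].
Characteristic polynomial det(A - λI) = λ^2 - 10λ + 25 = 0.
Single eigenvalue λ = 5 with algebraic multiplicity 2.
Eigenvector v = (-1,1); generalized eigenvector w with (A-λI)w=v is (0,1).
General solution: e^(5t)[K_1·v + K_2·(t·v + w)].

u(t) = -K_1e^(5t) - K_2te^(5t), v(t) = K_1e^(5t) + K_2te^(5t) + K_2e^(5t)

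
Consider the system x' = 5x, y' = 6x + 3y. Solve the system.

x(t) = -K_1e^(5t), y(t) = -3K_1e^(5t) + K_2e^(3t)

Coefficient matrix A = [[5, 0], [6, 3]].
Characteristic polynomial det(A - λI) = λ^2 - 8λ + 15 = 0.
Eigenvalues λ = 5, 3.
For λ=5: (A-λI) row 2 is [6, -2], so an eigenvector is (-1, -3).
For λ=3: (A-λI) row 1 is [2, 0], so an eigenvector is (0, 1).
General solution: K_1e^(5t)(-1,-3) + K_2e^(3t)(0,1).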